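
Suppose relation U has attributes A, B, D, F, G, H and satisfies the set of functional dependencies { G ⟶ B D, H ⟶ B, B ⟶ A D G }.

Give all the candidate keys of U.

{F, H}

Attributes F, H never appear on any right-hand side, so every candidate key must contain {F, H}.
{F, H}⁺ = {A, B, D, F, G, H}, which is all of the schema, so {F, H} is the only candidate key.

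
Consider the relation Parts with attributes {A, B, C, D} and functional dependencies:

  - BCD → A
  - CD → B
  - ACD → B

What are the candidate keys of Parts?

Attributes C, D never appear on any right-hand side, so every candidate key must contain {C, D}.
{C, D}⁺ = {A, B, C, D}, which is all of the schema, so {C, D} is the only candidate key.

(C, D)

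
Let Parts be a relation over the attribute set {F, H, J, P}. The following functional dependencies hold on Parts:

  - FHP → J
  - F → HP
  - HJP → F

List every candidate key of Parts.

F; HJP

{F}⁺: F→HP adds H, P; FHP→J adds J → {F, H, J, P}.
{H, J, P}⁺: HJP→F adds F → {F, H, J, P}. Minimal: {J, P}⁺ = {J, P}; {H, P}⁺ = {H, P}; {H, J}⁺ = {H, J} — none reach the full schema.
Any other superkey contains one of these as a subset, so there are no further candidate keys.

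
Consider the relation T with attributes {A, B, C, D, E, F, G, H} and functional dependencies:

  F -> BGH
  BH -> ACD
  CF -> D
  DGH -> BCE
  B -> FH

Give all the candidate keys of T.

B, F, DGH

{B}⁺: B→FH adds F, H; F→BGH adds G; BH→ACD adds A, C, D; DGH→BCE adds E → {A, B, C, D, E, F, G, H}.
{F}⁺: F→BGH adds B, G, H; BH→ACD adds A, C, D; DGH→BCE adds E → {A, B, C, D, E, F, G, H}.
{D, G, H}⁺: DGH→BCE adds B, C, E; B→FH adds F; BH→ACD adds A → {A, B, C, D, E, F, G, H}. Minimal: {G, H}⁺ = {G, H}; {D, H}⁺ = {D, H}; {D, G}⁺ = {D, G} — none reach the full schema.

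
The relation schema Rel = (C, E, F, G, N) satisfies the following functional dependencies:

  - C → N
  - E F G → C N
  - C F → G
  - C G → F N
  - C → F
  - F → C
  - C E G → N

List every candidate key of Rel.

Attribute E never appears on the right-hand side of any dependency, so E must belong to every candidate key.
{E}⁺ = {E}, which is not all of the schema, so we must add further attributes.
{C, E}⁺: C→N adds N; C→F adds F; CF→G adds G → {C, E, F, G, N}.
{E, F}⁺: F→C adds C; C→N adds N; CF→G adds G → {C, E, F, G, N}.
Any other superkey contains one of these as a subset, so there are no further candidate keys.

(C, E), (E, F)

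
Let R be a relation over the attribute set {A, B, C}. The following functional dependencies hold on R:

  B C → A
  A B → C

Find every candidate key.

AB; BC

Attribute B never appears on the right-hand side of any dependency, so B must belong to every candidate key.
{B}⁺ = {B}, which is not all of the schema, so we must add further attributes.
{A, B}⁺: AB→C adds C → {A, B, C}. Minimal: {B}⁺ = {B}; {A}⁺ = {A} — none reach the full schema.
{B, C}⁺: BC→A adds A → {A, B, C}. Minimal: {C}⁺ = {C}; {B}⁺ = {B} — none reach the full schema.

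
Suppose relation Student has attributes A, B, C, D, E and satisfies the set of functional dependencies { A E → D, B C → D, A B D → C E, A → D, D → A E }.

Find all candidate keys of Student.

{A, B}, {B, C}, {B, D}

{A, B}⁺: A→D adds D; D→AE adds E; ABD→CE adds C → {A, B, C, D, E}.
{B, C}⁺: BC→D adds D; D→AE adds A, E → {A, B, C, D, E}.
{B, D}⁺: D→AE adds A, E; ABD→CE adds C → {A, B, C, D, E}.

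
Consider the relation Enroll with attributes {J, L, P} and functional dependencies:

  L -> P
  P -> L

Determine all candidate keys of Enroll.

Attribute J never appears on the right-hand side of any dependency, so J must belong to every candidate key.
{J}⁺ = {J}, which is not all of the schema, so we must add further attributes.
{J, L}⁺: L→P adds P → {J, L, P}. Minimal: {L}⁺ = {L, P}; {J}⁺ = {J} — none reach the full schema.
{J, P}⁺: P→L adds L → {J, L, P}. Minimal: {P}⁺ = {L, P}; {J}⁺ = {J} — none reach the full schema.

{J, L}; {J, P}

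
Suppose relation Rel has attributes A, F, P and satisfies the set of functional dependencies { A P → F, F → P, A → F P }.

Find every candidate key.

Attribute A never appears on the right-hand side of any dependency, so A must belong to every candidate key.
{A}⁺ = {A, F, P}, which is all of the schema, so {A} is the only candidate key.

(A)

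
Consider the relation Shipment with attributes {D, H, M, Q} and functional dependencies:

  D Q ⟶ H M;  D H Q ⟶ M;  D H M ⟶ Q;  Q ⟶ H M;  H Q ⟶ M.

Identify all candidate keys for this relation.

{D, Q}⁺: DQ→HM adds H, M → {D, H, M, Q}. Minimal: {Q}⁺ = {H, M, Q}; {D}⁺ = {D} — none reach the full schema.
{D, H, M}⁺: DHM→Q adds Q → {D, H, M, Q}. Minimal: {H, M}⁺ = {H, M}; {D, M}⁺ = {D, M}; {D, H}⁺ = {D, H} — none reach the full schema.
Any other superkey contains one of these as a subset, so there are no further candidate keys.

DQ, DHM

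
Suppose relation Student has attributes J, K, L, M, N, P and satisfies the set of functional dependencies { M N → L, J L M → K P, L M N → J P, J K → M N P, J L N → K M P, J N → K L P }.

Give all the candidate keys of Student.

{J, K}, {J, N}, {M, N}, {J, L, M}

{J, K}⁺: JK→MNP adds M, N, P; JN→KLP adds L → {J, K, L, M, N, P}. Minimal: {K}⁺ = {K}; {J}⁺ = {J} — none reach the full schema.
{J, N}⁺: JN→KLP adds K, L, P; JK→MNP adds M → {J, K, L, M, N, P}. Minimal: {N}⁺ = {N}; {J}⁺ = {J} — none reach the full schema.
{M, N}⁺: MN→L adds L; LMN→JP adds J, P; JLN→KMP adds K → {J, K, L, M, N, P}. Minimal: {N}⁺ = {N}; {M}⁺ = {M} — none reach the full schema.
{J, L, M}⁺: JLM→KP adds K, P; JK→MNP adds N → {J, K, L, M, N, P}. Minimal: {L, M}⁺ = {L, M}; {J, M}⁺ = {J, M}; {J, L}⁺ = {J, L} — none reach the full schema.
Any other superkey contains one of these as a subset, so there are no further candidate keys.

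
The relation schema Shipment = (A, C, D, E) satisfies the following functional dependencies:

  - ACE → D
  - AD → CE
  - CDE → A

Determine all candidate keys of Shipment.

{A, D}⁺: AD→CE adds C, E → {A, C, D, E}.
{A, C, E}⁺: ACE→D adds D → {A, C, D, E}.
{C, D, E}⁺: CDE→A adds A → {A, C, D, E}.
Any other superkey contains one of these as a subset, so there are no further candidate keys.

(A, D), (A, C, E), (C, D, E)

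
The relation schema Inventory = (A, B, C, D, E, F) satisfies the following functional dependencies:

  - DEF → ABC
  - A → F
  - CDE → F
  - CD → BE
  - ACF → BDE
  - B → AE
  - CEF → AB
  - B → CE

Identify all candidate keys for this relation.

{B}⁺: B→AE adds A, E; B→CE adds C; A→F adds F; ACF→BDE adds D → {A, B, C, D, E, F}.
{A, C}⁺: A→F adds F; ACF→BDE adds B, D, E → {A, B, C, D, E, F}.
{C, D}⁺: CD→BE adds B, E; B→AE adds A; A→F adds F → {A, B, C, D, E, F}.
{A, D, E}⁺: A→F adds F; DEF→ABC adds B, C → {A, B, C, D, E, F}.
{C, E, F}⁺: CEF→AB adds A, B; ACF→BDE adds D → {A, B, C, D, E, F}.
{D, E, F}⁺: DEF→ABC adds A, B, C → {A, B, C, D, E, F}.

{B}, {A, C}, {C, D}, {A, D, E}, {C, E, F}, {D, E, F}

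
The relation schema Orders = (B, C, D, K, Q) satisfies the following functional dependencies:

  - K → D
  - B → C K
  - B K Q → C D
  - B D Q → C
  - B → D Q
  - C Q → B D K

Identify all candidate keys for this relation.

B, CQ

{B}⁺: B→CK adds C, K; B→DQ adds D, Q → {B, C, D, K, Q}.
{C, Q}⁺: CQ→BDK adds B, D, K → {B, C, D, K, Q}. Minimal: {Q}⁺ = {Q}; {C}⁺ = {C} — none reach the full schema.
Any other superkey contains one of these as a subset, so there are no further candidate keys.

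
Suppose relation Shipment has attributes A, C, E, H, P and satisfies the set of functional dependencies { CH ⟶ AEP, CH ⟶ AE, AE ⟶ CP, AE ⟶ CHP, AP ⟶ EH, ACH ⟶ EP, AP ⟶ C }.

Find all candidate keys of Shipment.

AE, AP, CH

{A, E}⁺: AE→CP adds C, P; AE→CHP adds H → {A, C, E, H, P}.
{A, P}⁺: AP→EH adds E, H; AP→C adds C → {A, C, E, H, P}.
{C, H}⁺: CH→AEP adds A, E, P → {A, C, E, H, P}.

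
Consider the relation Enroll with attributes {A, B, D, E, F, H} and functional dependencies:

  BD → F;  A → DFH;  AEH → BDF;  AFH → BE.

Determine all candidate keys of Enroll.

{A}

Attribute A never appears on the right-hand side of any dependency, so A must belong to every candidate key.
{A}⁺ = {A, B, D, E, F, H}, which is all of the schema, so {A} is the only candidate key.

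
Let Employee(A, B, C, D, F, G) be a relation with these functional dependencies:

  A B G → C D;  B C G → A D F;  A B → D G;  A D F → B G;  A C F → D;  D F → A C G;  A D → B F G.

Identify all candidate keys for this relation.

AB, AD, DF, ACF, BCG

{A, B}⁺: AB→DG adds D, G; AD→BFG adds F; ABG→CD adds C → {A, B, C, D, F, G}.
{A, D}⁺: AD→BFG adds B, F, G; ABG→CD adds C → {A, B, C, D, F, G}.
{D, F}⁺: DF→ACG adds A, C, G; AD→BFG adds B → {A, B, C, D, F, G}.
{A, C, F}⁺: ACF→D adds D; DF→ACG adds G; AD→BFG adds B → {A, B, C, D, F, G}.
{B, C, G}⁺: BCG→ADF adds A, D, F → {A, B, C, D, F, G}.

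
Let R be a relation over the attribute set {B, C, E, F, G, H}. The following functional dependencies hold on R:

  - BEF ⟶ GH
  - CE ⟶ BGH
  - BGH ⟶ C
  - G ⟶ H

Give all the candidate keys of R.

Attributes E, F never appear on any right-hand side, so every candidate key must contain {E, F}.
{E, F}⁺ = {E, F}, which is not all of the schema, so we must add further attributes.
{B, E, F}⁺: BEF→GH adds G, H; BGH→C adds C → {B, C, E, F, G, H}. Minimal: {E, F}⁺ = {E, F}; {B, F}⁺ = {B, F}; {B, E}⁺ = {B, E} — none reach the full schema.
{C, E, F}⁺: CE→BGH adds B, G, H → {B, C, E, F, G, H}. Minimal: {E, F}⁺ = {E, F}; {C, F}⁺ = {C, F}; {C, E}⁺ = {B, C, E, G, H} — none reach the full schema.

{B, E, F}; {C, E, F}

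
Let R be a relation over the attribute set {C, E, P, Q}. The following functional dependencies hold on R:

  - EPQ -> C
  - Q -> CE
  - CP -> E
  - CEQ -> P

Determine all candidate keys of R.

Attribute Q never appears on the right-hand side of any dependency, so Q must belong to every candidate key.
{Q}⁺ = {C, E, P, Q}, which is all of the schema, so {Q} is the only candidate key.

{Q}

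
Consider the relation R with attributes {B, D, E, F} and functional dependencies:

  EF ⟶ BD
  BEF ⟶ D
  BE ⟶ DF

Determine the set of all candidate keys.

Attribute E never appears on the right-hand side of any dependency, so E must belong to every candidate key.
{E}⁺ = {E}, which is not all of the schema, so we must add further attributes.
{B, E}⁺: BE→DF adds D, F → {B, D, E, F}.
{E, F}⁺: EF→BD adds B, D → {B, D, E, F}.

{B, E}, {E, F}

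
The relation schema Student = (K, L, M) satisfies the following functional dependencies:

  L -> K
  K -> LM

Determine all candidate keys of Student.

{K}⁺: K→LM adds L, M → {K, L, M}.
{L}⁺: L→K adds K; K→LM adds M → {K, L, M}.

K, L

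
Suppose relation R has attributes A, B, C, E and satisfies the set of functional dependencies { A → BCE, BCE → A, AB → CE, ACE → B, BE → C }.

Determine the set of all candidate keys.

(A), (B, E)

{A}⁺: A→BCE adds B, C, E → {A, B, C, E}.
{B, E}⁺: BE→C adds C; BCE→A adds A → {A, B, C, E}. Minimal: {E}⁺ = {E}; {B}⁺ = {B} — none reach the full schema.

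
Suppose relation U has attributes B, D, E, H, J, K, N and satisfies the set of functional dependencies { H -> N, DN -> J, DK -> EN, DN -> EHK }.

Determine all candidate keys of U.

Attributes B, D never appear on any right-hand side, so every candidate key must contain {B, D}.
{B, D}⁺ = {B, D}, which is not all of the schema, so we must add further attributes.
{B, D, H}⁺: H→N adds N; DN→J adds J; DN→EHK adds E, K → {B, D, E, H, J, K, N}. Minimal: {D, H}⁺ = {D, E, H, J, K, N}; {B, H}⁺ = {B, H, N}; {B, D}⁺ = {B, D} — none reach the full schema.
{B, D, K}⁺: DK→EN adds E, N; DN→EHK adds H; DN→J adds J → {B, D, E, H, J, K, N}. Minimal: {D, K}⁺ = {D, E, H, J, K, N}; {B, K}⁺ = {B, K}; {B, D}⁺ = {B, D} — none reach the full schema.
{B, D, N}⁺: DN→J adds J; DN→EHK adds E, H, K → {B, D, E, H, J, K, N}. Minimal: {D, N}⁺ = {D, E, H, J, K, N}; {B, N}⁺ = {B, N}; {B, D}⁺ = {B, D} — none reach the full schema.
Any other superkey contains one of these as a subset, so there are no further candidate keys.

{B, D, H}; {B, D, K}; {B, D, N}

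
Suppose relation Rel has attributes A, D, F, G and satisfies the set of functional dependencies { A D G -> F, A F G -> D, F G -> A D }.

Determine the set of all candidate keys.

{F, G}, {A, D, G}

{F, G}⁺: FG→AD adds A, D → {A, D, F, G}.
{A, D, G}⁺: ADG→F adds F → {A, D, F, G}.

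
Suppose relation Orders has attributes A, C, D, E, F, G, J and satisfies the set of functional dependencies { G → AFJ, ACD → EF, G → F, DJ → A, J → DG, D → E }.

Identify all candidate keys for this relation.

Attribute C never appears on the right-hand side of any dependency, so C must belong to every candidate key.
{C}⁺ = {C}, which is not all of the schema, so we must add further attributes.
{C, G}⁺: G→AFJ adds A, F, J; J→DG adds D; D→E adds E → {A, C, D, E, F, G, J}.
{C, J}⁺: J→DG adds D, G; D→E adds E; G→AFJ adds A, F → {A, C, D, E, F, G, J}.
Any other superkey contains one of these as a subset, so there are no further candidate keys.

{C, G}, {C, J}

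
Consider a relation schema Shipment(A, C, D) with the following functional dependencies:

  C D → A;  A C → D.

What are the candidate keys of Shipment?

{A, C}, {C, D}

{A, C}⁺: AC→D adds D → {A, C, D}. Minimal: {C}⁺ = {C}; {A}⁺ = {A} — none reach the full schema.
{C, D}⁺: CD→A adds A → {A, C, D}. Minimal: {D}⁺ = {D}; {C}⁺ = {C} — none reach the full schema.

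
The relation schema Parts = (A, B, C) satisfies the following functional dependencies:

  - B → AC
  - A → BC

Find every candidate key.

{A}, {B}

{A}⁺: A→BC adds B, C → {A, B, C}.
{B}⁺: B→AC adds A, C → {A, B, C}.
Any other superkey contains one of these as a subset, so there are no further candidate keys.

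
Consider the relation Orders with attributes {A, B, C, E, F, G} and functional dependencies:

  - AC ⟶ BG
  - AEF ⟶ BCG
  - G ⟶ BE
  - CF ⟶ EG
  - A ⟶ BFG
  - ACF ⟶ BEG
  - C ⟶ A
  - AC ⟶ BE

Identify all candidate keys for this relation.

{A}⁺: A→BFG adds B, F, G; G→BE adds E; AEF→BCG adds C → {A, B, C, E, F, G}.
{C}⁺: C→A adds A; AC→BE adds B, E; AC→BG adds G; A→BFG adds F → {A, B, C, E, F, G}.
Any other superkey contains one of these as a subset, so there are no further candidate keys.

{A}, {C}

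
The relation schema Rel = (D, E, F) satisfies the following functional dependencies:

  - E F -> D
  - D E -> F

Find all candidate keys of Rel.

{D, E}; {E, F}

Attribute E never appears on the right-hand side of any dependency, so E must belong to every candidate key.
{E}⁺ = {E}, which is not all of the schema, so we must add further attributes.
{D, E}⁺: DE→F adds F → {D, E, F}. Minimal: {E}⁺ = {E}; {D}⁺ = {D} — none reach the full schema.
{E, F}⁺: EF→D adds D → {D, E, F}. Minimal: {F}⁺ = {F}; {E}⁺ = {E} — none reach the full schema.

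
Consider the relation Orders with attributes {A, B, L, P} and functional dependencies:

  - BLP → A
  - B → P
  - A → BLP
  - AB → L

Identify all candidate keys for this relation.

{A}, {B, L}

{A}⁺: A→BLP adds B, L, P → {A, B, L, P}.
{B, L}⁺: B→P adds P; BLP→A adds A → {A, B, L, P}. Minimal: {L}⁺ = {L}; {B}⁺ = {B, P} — none reach the full schema.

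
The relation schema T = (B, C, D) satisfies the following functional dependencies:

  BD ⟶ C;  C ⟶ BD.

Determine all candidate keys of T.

{C}⁺: C→BD adds B, D → {B, C, D}.
{B, D}⁺: BD→C adds C → {B, C, D}. Minimal: {D}⁺ = {D}; {B}⁺ = {B} — none reach the full schema.

(C); (B, D)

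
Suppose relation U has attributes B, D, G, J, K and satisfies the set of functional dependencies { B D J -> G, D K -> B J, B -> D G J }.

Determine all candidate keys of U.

Attribute K never appears on the right-hand side of any dependency, so K must belong to every candidate key.
{K}⁺ = {K}, which is not all of the schema, so we must add further attributes.
{B, K}⁺: B→DGJ adds D, G, J → {B, D, G, J, K}. Minimal: {K}⁺ = {K}; {B}⁺ = {B, D, G, J} — none reach the full schema.
{D, K}⁺: DK→BJ adds B, J; B→DGJ adds G → {B, D, G, J, K}. Minimal: {K}⁺ = {K}; {D}⁺ = {D} — none reach the full schema.

(B, K); (D, K)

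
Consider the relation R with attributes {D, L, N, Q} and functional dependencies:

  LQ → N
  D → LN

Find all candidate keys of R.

(D, Q)

Attributes D, Q never appear on any right-hand side, so every candidate key must contain {D, Q}.
{D, Q}⁺ = {D, L, N, Q}, which is all of the schema, so {D, Q} is the only candidate key.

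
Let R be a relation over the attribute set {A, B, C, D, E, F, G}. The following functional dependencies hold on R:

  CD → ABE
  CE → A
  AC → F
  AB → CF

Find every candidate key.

Attributes D, G never appear on any right-hand side, so every candidate key must contain {D, G}.
{D, G}⁺ = {D, G}, which is not all of the schema, so we must add further attributes.
{C, D, G}⁺: CD→ABE adds A, B, E; AC→F adds F → {A, B, C, D, E, F, G}.
{A, B, D, G}⁺: AB→CF adds C, F; CD→ABE adds E → {A, B, C, D, E, F, G}.

{C, D, G}, {A, B, D, G}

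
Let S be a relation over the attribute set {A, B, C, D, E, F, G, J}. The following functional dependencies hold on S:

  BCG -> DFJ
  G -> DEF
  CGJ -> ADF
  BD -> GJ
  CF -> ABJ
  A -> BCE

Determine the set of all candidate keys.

{A, D}⁺: A→BCE adds B, C, E; BD→GJ adds G, J; BCG→DFJ adds F → {A, B, C, D, E, F, G, J}.
{A, G}⁺: G→DEF adds D, E, F; A→BCE adds B, C; BCG→DFJ adds J → {A, B, C, D, E, F, G, J}.
{C, G}⁺: G→DEF adds D, E, F; CF→ABJ adds A, B, J → {A, B, C, D, E, F, G, J}.
{B, C, D}⁺: BD→GJ adds G, J; BCG→DFJ adds F; G→DEF adds E; CGJ→ADF adds A → {A, B, C, D, E, F, G, J}.
{C, D, F}⁺: CF→ABJ adds A, B, J; A→BCE adds E; BD→GJ adds G → {A, B, C, D, E, F, G, J}.

{A, D}, {A, G}, {C, G}, {B, C, D}, {C, D, F}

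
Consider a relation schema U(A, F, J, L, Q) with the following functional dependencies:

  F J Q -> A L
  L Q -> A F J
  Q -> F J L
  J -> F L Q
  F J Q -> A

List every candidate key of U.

{J}⁺: J→FLQ adds F, L, Q; FJQ→A adds A → {A, F, J, L, Q}.
{Q}⁺: Q→FJL adds F, J, L; FJQ→A adds A → {A, F, J, L, Q}.

J, Q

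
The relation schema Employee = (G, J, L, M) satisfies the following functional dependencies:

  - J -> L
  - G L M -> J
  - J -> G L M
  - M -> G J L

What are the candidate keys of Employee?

{J}, {M}

{J}⁺: J→L adds L; J→GLM adds G, M → {G, J, L, M}.
{M}⁺: M→GJL adds G, J, L → {G, J, L, M}.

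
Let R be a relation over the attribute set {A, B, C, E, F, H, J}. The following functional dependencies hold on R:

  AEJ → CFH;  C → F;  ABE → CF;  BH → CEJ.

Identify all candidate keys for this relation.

{A, B, H}, {A, B, E, J}

Attributes A, B never appear on any right-hand side, so every candidate key must contain {A, B}.
{A, B}⁺ = {A, B}, which is not all of the schema, so we must add further attributes.
{A, B, H}⁺: BH→CEJ adds C, E, J; AEJ→CFH adds F → {A, B, C, E, F, H, J}. Minimal: {B, H}⁺ = {B, C, E, F, H, J}; {A, H}⁺ = {A, H}; {A, B}⁺ = {A, B} — none reach the full schema.
{A, B, E, J}⁺: AEJ→CFH adds C, F, H → {A, B, C, E, F, H, J}. Minimal: {B, E, J}⁺ = {B, E, J}; {A, E, J}⁺ = {A, C, E, F, H, J}; {A, B, J}⁺ = {A, B, J}; … — none reach the full schema.
Any other superkey contains one of these as a subset, so there are no further candidate keys.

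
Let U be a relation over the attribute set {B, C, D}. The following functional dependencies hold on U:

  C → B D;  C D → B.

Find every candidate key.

Attribute C never appears on the right-hand side of any dependency, so C must belong to every candidate key.
{C}⁺ = {B, C, D}, which is all of the schema, so {C} is the only candidate key.

{C}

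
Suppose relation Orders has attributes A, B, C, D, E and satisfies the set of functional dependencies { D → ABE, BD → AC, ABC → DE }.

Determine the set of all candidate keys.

{D}; {A, B, C}

{D}⁺: D→ABE adds A, B, E; BD→AC adds C → {A, B, C, D, E}.
{A, B, C}⁺: ABC→DE adds D, E → {A, B, C, D, E}.
Any other superkey contains one of these as a subset, so there are no further candidate keys.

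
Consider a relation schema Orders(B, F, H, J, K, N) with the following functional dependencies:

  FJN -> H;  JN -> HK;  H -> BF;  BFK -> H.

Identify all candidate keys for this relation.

(J, N)

Attributes J, N never appear on any right-hand side, so every candidate key must contain {J, N}.
{J, N}⁺ = {B, F, H, J, K, N}, which is all of the schema, so {J, N} is the only candidate key.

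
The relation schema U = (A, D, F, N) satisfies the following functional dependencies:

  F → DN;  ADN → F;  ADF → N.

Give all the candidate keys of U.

Attribute A never appears on the right-hand side of any dependency, so A must belong to every candidate key.
{A}⁺ = {A}, which is not all of the schema, so we must add further attributes.
{A, F}⁺: F→DN adds D, N → {A, D, F, N}. Minimal: {F}⁺ = {D, F, N}; {A}⁺ = {A} — none reach the full schema.
{A, D, N}⁺: ADN→F adds F → {A, D, F, N}. Minimal: {D, N}⁺ = {D, N}; {A, N}⁺ = {A, N}; {A, D}⁺ = {A, D} — none reach the full schema.
Any other superkey contains one of these as a subset, so there are no further candidate keys.

{A, F}; {A, D, N}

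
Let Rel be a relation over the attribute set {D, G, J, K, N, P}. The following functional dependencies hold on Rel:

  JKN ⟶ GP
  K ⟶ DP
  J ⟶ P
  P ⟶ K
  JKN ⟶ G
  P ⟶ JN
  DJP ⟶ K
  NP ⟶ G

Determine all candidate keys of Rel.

{J}⁺: J→P adds P; P→K adds K; P→JN adds N; NP→G adds G; K→DP adds D → {D, G, J, K, N, P}.
{K}⁺: K→DP adds D, P; P→JN adds J, N; NP→G adds G → {D, G, J, K, N, P}.
{P}⁺: P→K adds K; P→JN adds J, N; NP→G adds G; K→DP adds D → {D, G, J, K, N, P}.
Any other superkey contains one of these as a subset, so there are no further candidate keys.

J, K, P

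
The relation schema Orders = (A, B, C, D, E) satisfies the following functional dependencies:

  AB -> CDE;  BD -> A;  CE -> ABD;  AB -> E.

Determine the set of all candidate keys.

AB; BD; CE

{A, B}⁺: AB→CDE adds C, D, E → {A, B, C, D, E}. Minimal: {B}⁺ = {B}; {A}⁺ = {A} — none reach the full schema.
{B, D}⁺: BD→A adds A; AB→E adds E; AB→CDE adds C → {A, B, C, D, E}. Minimal: {D}⁺ = {D}; {B}⁺ = {B} — none reach the full schema.
{C, E}⁺: CE→ABD adds A, B, D → {A, B, C, D, E}. Minimal: {E}⁺ = {E}; {C}⁺ = {C} — none reach the full schema.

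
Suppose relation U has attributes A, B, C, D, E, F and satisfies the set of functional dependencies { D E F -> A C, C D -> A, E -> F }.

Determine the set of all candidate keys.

{B, D, E}

Attributes B, D, E never appear on any right-hand side, so every candidate key must contain {B, D, E}.
{B, D, E}⁺ = {A, B, C, D, E, F}, which is all of the schema, so {B, D, E} is the only candidate key.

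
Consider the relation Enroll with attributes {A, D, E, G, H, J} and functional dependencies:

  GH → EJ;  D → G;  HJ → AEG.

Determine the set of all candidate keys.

{D, H}

Attributes D, H never appear on any right-hand side, so every candidate key must contain {D, H}.
{D, H}⁺ = {A, D, E, G, H, J}, which is all of the schema, so {D, H} is the only candidate key.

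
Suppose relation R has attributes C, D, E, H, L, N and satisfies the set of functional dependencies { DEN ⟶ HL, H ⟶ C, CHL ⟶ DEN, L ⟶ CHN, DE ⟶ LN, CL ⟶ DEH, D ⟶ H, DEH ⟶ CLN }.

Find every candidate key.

{L}⁺: L→CHN adds C, H, N; CL→DEH adds D, E → {C, D, E, H, L, N}.
{D, E}⁺: DE→LN adds L, N; D→H adds H; DEH→CLN adds C → {C, D, E, H, L, N}.
Any other superkey contains one of these as a subset, so there are no further candidate keys.

{L}, {D, E}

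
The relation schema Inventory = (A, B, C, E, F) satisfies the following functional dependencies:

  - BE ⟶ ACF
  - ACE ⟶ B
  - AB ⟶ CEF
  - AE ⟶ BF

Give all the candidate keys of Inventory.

{A, B}⁺: AB→CEF adds C, E, F → {A, B, C, E, F}. Minimal: {B}⁺ = {B}; {A}⁺ = {A} — none reach the full schema.
{A, E}⁺: AE→BF adds B, F; BE→ACF adds C → {A, B, C, E, F}. Minimal: {E}⁺ = {E}; {A}⁺ = {A} — none reach the full schema.
{B, E}⁺: BE→ACF adds A, C, F → {A, B, C, E, F}. Minimal: {E}⁺ = {E}; {B}⁺ = {B} — none reach the full schema.

AB, AE, BE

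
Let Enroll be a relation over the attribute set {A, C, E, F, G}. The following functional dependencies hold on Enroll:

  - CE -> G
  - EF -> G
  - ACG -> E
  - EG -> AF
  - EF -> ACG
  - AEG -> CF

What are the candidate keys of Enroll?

(C, E); (E, F); (E, G); (A, C, G)

{C, E}⁺: CE→G adds G; EG→AF adds A, F → {A, C, E, F, G}. Minimal: {E}⁺ = {E}; {C}⁺ = {C} — none reach the full schema.
{E, F}⁺: EF→G adds G; EG→AF adds A; EF→ACG adds C → {A, C, E, F, G}. Minimal: {F}⁺ = {F}; {E}⁺ = {E} — none reach the full schema.
{E, G}⁺: EG→AF adds A, F; EF→ACG adds C → {A, C, E, F, G}. Minimal: {G}⁺ = {G}; {E}⁺ = {E} — none reach the full schema.
{A, C, G}⁺: ACG→E adds E; EG→AF adds F → {A, C, E, F, G}. Minimal: {C, G}⁺ = {C, G}; {A, G}⁺ = {A, G}; {A, C}⁺ = {A, C} — none reach the full schema.
Any other superkey contains one of these as a subset, so there are no further candidate keys.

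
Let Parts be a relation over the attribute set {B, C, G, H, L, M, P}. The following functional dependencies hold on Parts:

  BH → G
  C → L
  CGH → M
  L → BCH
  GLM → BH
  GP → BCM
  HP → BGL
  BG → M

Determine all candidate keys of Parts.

Attribute P never appears on the right-hand side of any dependency, so P must belong to every candidate key.
{P}⁺ = {P}, which is not all of the schema, so we must add further attributes.
{C, P}⁺: C→L adds L; L→BCH adds B, H; HP→BGL adds G; BG→M adds M → {B, C, G, H, L, M, P}.
{G, P}⁺: GP→BCM adds B, C, M; C→L adds L; L→BCH adds H → {B, C, G, H, L, M, P}.
{H, P}⁺: HP→BGL adds B, G, L; BG→M adds M; L→BCH adds C → {B, C, G, H, L, M, P}.
{L, P}⁺: L→BCH adds B, C, H; HP→BGL adds G; BG→M adds M → {B, C, G, H, L, M, P}.
Any other superkey contains one of these as a subset, so there are no further candidate keys.

CP; GP; HP; LP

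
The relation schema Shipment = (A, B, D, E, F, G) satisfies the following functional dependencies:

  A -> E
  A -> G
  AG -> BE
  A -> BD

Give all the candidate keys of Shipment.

{A, F}⁺: A→E adds E; A→G adds G; AG→BE adds B; A→BD adds D → {A, B, D, E, F, G}.
No other minimal superkey exists.

AF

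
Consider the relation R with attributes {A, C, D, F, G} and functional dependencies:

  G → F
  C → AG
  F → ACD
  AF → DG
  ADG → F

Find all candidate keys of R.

{C}⁺: C→AG adds A, G; G→F adds F; F→ACD adds D → {A, C, D, F, G}.
{F}⁺: F→ACD adds A, C, D; AF→DG adds G → {A, C, D, F, G}.
{G}⁺: G→F adds F; F→ACD adds A, C, D → {A, C, D, F, G}.
Any other superkey contains one of these as a subset, so there are no further candidate keys.

(C), (F), (G)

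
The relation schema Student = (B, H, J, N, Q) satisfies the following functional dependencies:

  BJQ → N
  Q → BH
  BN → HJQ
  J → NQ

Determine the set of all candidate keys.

{J}⁺: J→NQ adds N, Q; Q→BH adds B, H → {B, H, J, N, Q}.
{B, N}⁺: BN→HJQ adds H, J, Q → {B, H, J, N, Q}. Minimal: {N}⁺ = {N}; {B}⁺ = {B} — none reach the full schema.
{N, Q}⁺: Q→BH adds B, H; BN→HJQ adds J → {B, H, J, N, Q}. Minimal: {Q}⁺ = {B, H, Q}; {N}⁺ = {N} — none reach the full schema.
Any other superkey contains one of these as a subset, so there are no further candidate keys.

{J}, {B, N}, {N, Q}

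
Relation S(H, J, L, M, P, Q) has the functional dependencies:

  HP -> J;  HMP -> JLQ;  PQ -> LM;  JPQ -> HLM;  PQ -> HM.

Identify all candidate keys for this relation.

{P, Q}, {H, M, P}

Attribute P never appears on the right-hand side of any dependency, so P must belong to every candidate key.
{P}⁺ = {P}, which is not all of the schema, so we must add further attributes.
{P, Q}⁺: PQ→LM adds L, M; PQ→HM adds H; HP→J adds J → {H, J, L, M, P, Q}. Minimal: {Q}⁺ = {Q}; {P}⁺ = {P} — none reach the full schema.
{H, M, P}⁺: HP→J adds J; HMP→JLQ adds L, Q → {H, J, L, M, P, Q}. Minimal: {M, P}⁺ = {M, P}; {H, P}⁺ = {H, J, P}; {H, M}⁺ = {H, M} — none reach the full schema.
Any other superkey contains one of these as a subset, so there are no further candidate keys.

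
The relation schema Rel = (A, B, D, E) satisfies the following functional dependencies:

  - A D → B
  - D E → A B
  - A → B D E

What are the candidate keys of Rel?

(A), (D, E)

{A}⁺: A→BDE adds B, D, E → {A, B, D, E}.
{D, E}⁺: DE→AB adds A, B → {A, B, D, E}. Minimal: {E}⁺ = {E}; {D}⁺ = {D} — none reach the full schema.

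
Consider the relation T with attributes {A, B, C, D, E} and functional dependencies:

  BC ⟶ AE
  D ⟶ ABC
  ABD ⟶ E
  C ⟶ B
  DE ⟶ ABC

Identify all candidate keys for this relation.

Attribute D never appears on the right-hand side of any dependency, so D must belong to every candidate key.
{D}⁺ = {A, B, C, D, E}, which is all of the schema, so {D} is the only candidate key.

{D}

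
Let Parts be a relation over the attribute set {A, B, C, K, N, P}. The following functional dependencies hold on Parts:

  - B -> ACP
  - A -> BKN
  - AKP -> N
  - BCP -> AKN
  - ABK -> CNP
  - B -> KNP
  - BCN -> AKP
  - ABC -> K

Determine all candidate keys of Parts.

{A}⁺: A→BKN adds B, K, N; ABK→CNP adds C, P → {A, B, C, K, N, P}.
{B}⁺: B→ACP adds A, C, P; A→BKN adds K, N → {A, B, C, K, N, P}.

{A}, {B}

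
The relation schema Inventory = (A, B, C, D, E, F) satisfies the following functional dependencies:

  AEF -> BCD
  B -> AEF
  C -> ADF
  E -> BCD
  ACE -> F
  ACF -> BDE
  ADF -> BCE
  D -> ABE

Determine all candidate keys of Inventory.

{B}; {C}; {D}; {E}

{B}⁺: B→AEF adds A, E, F; E→BCD adds C, D → {A, B, C, D, E, F}.
{C}⁺: C→ADF adds A, D, F; ACF→BDE adds B, E → {A, B, C, D, E, F}.
{D}⁺: D→ABE adds A, B, E; B→AEF adds F; E→BCD adds C → {A, B, C, D, E, F}.
{E}⁺: E→BCD adds B, C, D; D→ABE adds A; B→AEF adds F → {A, B, C, D, E, F}.
Any other superkey contains one of these as a subset, so there are no further candidate keys.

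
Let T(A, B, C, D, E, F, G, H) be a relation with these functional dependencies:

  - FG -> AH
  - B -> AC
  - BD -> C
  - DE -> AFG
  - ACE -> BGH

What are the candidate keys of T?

{B, D, E}, {C, D, E}

Attributes D, E never appear on any right-hand side, so every candidate key must contain {D, E}.
{D, E}⁺ = {A, D, E, F, G, H}, which is not all of the schema, so we must add further attributes.
{B, D, E}⁺: B→AC adds A, C; DE→AFG adds F, G; ACE→BGH adds H → {A, B, C, D, E, F, G, H}. Minimal: {D, E}⁺ = {A, D, E, F, G, H}; {B, E}⁺ = {A, B, C, E, G, H}; {B, D}⁺ = {A, B, C, D} — none reach the full schema.
{C, D, E}⁺: DE→AFG adds A, F, G; ACE→BGH adds B, H → {A, B, C, D, E, F, G, H}. Minimal: {D, E}⁺ = {A, D, E, F, G, H}; {C, E}⁺ = {C, E}; {C, D}⁺ = {C, D} — none reach the full schema.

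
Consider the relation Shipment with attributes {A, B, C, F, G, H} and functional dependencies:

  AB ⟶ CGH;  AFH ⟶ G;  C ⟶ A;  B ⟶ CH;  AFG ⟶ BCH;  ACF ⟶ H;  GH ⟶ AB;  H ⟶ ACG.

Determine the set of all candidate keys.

{B, F}; {C, F}; {F, H}; {A, F, G}

Attribute F never appears on the right-hand side of any dependency, so F must belong to every candidate key.
{F}⁺ = {F}, which is not all of the schema, so we must add further attributes.
{B, F}⁺: B→CH adds C, H; H→ACG adds A, G → {A, B, C, F, G, H}.
{C, F}⁺: C→A adds A; ACF→H adds H; H→ACG adds G; AFG→BCH adds B → {A, B, C, F, G, H}.
{F, H}⁺: H→ACG adds A, C, G; AFG→BCH adds B → {A, B, C, F, G, H}.
{A, F, G}⁺: AFG→BCH adds B, C, H → {A, B, C, F, G, H}.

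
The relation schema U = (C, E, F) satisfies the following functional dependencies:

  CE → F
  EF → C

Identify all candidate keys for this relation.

{C, E}, {E, F}

{C, E}⁺: CE→F adds F → {C, E, F}.
{E, F}⁺: EF→C adds C → {C, E, F}.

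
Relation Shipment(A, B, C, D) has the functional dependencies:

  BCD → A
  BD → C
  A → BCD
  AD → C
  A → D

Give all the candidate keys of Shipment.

(A), (B, D)

{A}⁺: A→BCD adds B, C, D → {A, B, C, D}.
{B, D}⁺: BD→C adds C; BCD→A adds A → {A, B, C, D}. Minimal: {D}⁺ = {D}; {B}⁺ = {B} — none reach the full schema.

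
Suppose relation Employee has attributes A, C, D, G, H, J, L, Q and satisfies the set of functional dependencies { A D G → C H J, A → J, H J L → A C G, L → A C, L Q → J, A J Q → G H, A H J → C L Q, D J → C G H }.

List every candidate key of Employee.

AD, DL

Attribute D never appears on the right-hand side of any dependency, so D must belong to every candidate key.
{D}⁺ = {D}, which is not all of the schema, so we must add further attributes.
{A, D}⁺: A→J adds J; DJ→CGH adds C, G, H; AHJ→CLQ adds L, Q → {A, C, D, G, H, J, L, Q}. Minimal: {D}⁺ = {D}; {A}⁺ = {A, J} — none reach the full schema.
{D, L}⁺: L→AC adds A, C; A→J adds J; DJ→CGH adds G, H; AHJ→CLQ adds Q → {A, C, D, G, H, J, L, Q}. Minimal: {L}⁺ = {A, C, J, L}; {D}⁺ = {D} — none reach the full schema.
Any other superkey contains one of these as a subset, so there are no further candidate keys.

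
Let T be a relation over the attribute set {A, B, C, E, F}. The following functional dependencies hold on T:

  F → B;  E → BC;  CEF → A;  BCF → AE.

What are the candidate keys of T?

Attribute F never appears on the right-hand side of any dependency, so F must belong to every candidate key.
{F}⁺ = {B, F}, which is not all of the schema, so we must add further attributes.
{C, F}⁺: F→B adds B; BCF→AE adds A, E → {A, B, C, E, F}. Minimal: {F}⁺ = {B, F}; {C}⁺ = {C} — none reach the full schema.
{E, F}⁺: F→B adds B; E→BC adds C; CEF→A adds A → {A, B, C, E, F}. Minimal: {F}⁺ = {B, F}; {E}⁺ = {B, C, E} — none reach the full schema.

{C, F}, {E, F}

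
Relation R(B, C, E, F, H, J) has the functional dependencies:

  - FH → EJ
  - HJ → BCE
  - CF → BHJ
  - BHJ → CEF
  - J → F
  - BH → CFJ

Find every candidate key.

{B, H}⁺: BH→CFJ adds C, F, J; FH→EJ adds E → {B, C, E, F, H, J}.
{C, F}⁺: CF→BHJ adds B, H, J; BHJ→CEF adds E → {B, C, E, F, H, J}.
{C, J}⁺: J→F adds F; CF→BHJ adds B, H; BHJ→CEF adds E → {B, C, E, F, H, J}.
{F, H}⁺: FH→EJ adds E, J; HJ→BCE adds B, C → {B, C, E, F, H, J}.
{H, J}⁺: HJ→BCE adds B, C, E; BHJ→CEF adds F → {B, C, E, F, H, J}.

(B, H), (C, F), (C, J), (F, H), (H, J)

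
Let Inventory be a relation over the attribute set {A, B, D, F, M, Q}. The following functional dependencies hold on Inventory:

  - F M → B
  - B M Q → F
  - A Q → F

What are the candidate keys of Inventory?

{A, D, M, Q}

Attributes A, D, M, Q never appear on any right-hand side, so every candidate key must contain {A, D, M, Q}.
{A, D, M, Q}⁺ = {A, B, D, F, M, Q}, which is all of the schema, so {A, D, M, Q} is the only candidate key.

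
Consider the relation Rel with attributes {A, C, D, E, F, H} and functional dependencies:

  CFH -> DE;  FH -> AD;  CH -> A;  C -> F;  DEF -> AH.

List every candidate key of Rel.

{C, H}, {C, D, E}

Attribute C never appears on the right-hand side of any dependency, so C must belong to every candidate key.
{C}⁺ = {C, F}, which is not all of the schema, so we must add further attributes.
{C, H}⁺: CH→A adds A; C→F adds F; CFH→DE adds D, E → {A, C, D, E, F, H}. Minimal: {H}⁺ = {H}; {C}⁺ = {C, F} — none reach the full schema.
{C, D, E}⁺: C→F adds F; DEF→AH adds A, H → {A, C, D, E, F, H}. Minimal: {D, E}⁺ = {D, E}; {C, E}⁺ = {C, E, F}; {C, D}⁺ = {C, D, F} — none reach the full schema.
Any other superkey contains one of these as a subset, so there are no further candidate keys.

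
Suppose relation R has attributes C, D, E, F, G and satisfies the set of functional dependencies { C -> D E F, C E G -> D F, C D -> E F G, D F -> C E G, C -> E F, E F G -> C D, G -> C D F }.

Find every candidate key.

{C}⁺: C→DEF adds D, E, F; CD→EFG adds G → {C, D, E, F, G}.
{G}⁺: G→CDF adds C, D, F; C→DEF adds E → {C, D, E, F, G}.
{D, F}⁺: DF→CEG adds C, E, G → {C, D, E, F, G}.
Any other superkey contains one of these as a subset, so there are no further candidate keys.

(C), (G), (D, F)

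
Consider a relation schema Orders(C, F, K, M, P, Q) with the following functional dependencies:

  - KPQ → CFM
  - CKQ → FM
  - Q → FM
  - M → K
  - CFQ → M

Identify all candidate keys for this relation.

{P, Q}

{P, Q}⁺: Q→FM adds F, M; M→K adds K; KPQ→CFM adds C → {C, F, K, M, P, Q}. Minimal: {Q}⁺ = {F, K, M, Q}; {P}⁺ = {P} — none reach the full schema.
No other minimal superkey exists.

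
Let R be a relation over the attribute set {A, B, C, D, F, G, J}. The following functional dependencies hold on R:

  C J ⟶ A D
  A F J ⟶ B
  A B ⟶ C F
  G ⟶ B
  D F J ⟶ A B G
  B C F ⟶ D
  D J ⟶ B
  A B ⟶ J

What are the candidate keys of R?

AB; AG; CJ; ADJ; AFJ; DFJ

{A, B}⁺: AB→CF adds C, F; BCF→D adds D; AB→J adds J; DFJ→ABG adds G → {A, B, C, D, F, G, J}. Minimal: {B}⁺ = {B}; {A}⁺ = {A} — none reach the full schema.
{A, G}⁺: G→B adds B; AB→J adds J; AB→CF adds C, F; BCF→D adds D → {A, B, C, D, F, G, J}. Minimal: {G}⁺ = {B, G}; {A}⁺ = {A} — none reach the full schema.
{C, J}⁺: CJ→AD adds A, D; DJ→B adds B; AB→CF adds F; DFJ→ABG adds G → {A, B, C, D, F, G, J}. Minimal: {J}⁺ = {J}; {C}⁺ = {C} — none reach the full schema.
{A, D, J}⁺: DJ→B adds B; AB→CF adds C, F; DFJ→ABG adds G → {A, B, C, D, F, G, J}. Minimal: {D, J}⁺ = {B, D, J}; {A, J}⁺ = {A, J}; {A, D}⁺ = {A, D} — none reach the full schema.
{A, F, J}⁺: AFJ→B adds B; AB→CF adds C; BCF→D adds D; DFJ→ABG adds G → {A, B, C, D, F, G, J}. Minimal: {F, J}⁺ = {F, J}; {A, J}⁺ = {A, J}; {A, F}⁺ = {A, F} — none reach the full schema.
{D, F, J}⁺: DFJ→ABG adds A, B, G; AB→CF adds C → {A, B, C, D, F, G, J}. Minimal: {F, J}⁺ = {F, J}; {D, J}⁺ = {B, D, J}; {D, F}⁺ = {D, F} — none reach the full schema.
Any other superkey contains one of these as a subset, so there are no further candidate keys.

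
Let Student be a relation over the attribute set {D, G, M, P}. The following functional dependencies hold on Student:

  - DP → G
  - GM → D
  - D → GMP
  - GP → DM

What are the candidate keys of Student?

{D}⁺: D→GMP adds G, M, P → {D, G, M, P}.
{G, M}⁺: GM→D adds D; D→GMP adds P → {D, G, M, P}.
{G, P}⁺: GP→DM adds D, M → {D, G, M, P}.

(D), (G, M), (G, P)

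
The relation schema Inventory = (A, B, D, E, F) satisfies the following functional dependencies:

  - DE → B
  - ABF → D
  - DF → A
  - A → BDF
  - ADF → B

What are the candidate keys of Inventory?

{A, E}, {D, E, F}

{A, E}⁺: A→BDF adds B, D, F → {A, B, D, E, F}.
{D, E, F}⁺: DE→B adds B; DF→A adds A → {A, B, D, E, F}.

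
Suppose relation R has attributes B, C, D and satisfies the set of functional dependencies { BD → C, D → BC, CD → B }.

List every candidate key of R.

{D}

Attribute D never appears on the right-hand side of any dependency, so D must belong to every candidate key.
{D}⁺ = {B, C, D}, which is all of the schema, so {D} is the only candidate key.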